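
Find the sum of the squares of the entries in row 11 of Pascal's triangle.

705432

Σ C(11,k)² is the coefficient of x^11 in (1+x)^11(1+x)^11 = (1+x)^22, i.e. C(22,11) = 705432.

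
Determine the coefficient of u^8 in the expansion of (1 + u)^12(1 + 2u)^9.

Coefficient of u^8 = Σ_{j} C(12,j)·1^j·C(9,8-j)·2^(8-j) for j from 0 to 8.
= 2304 + 55296 + 354816 + 887040 + 997920 + 532224 + 133056 + 14256 + 495 = 2977407.

2977407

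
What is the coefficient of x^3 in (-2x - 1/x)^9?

-5376

General term: C(9,j)·(-2x)^j·(-1/x)^(9-j), with x-exponent 1j − 1(9−j) = 2j − 9.
Set 2j − 9 = 3: j = 6.
C(9,6) = 84; (-2)^6 = 64; (-1)^3 = -1.
Coefficient = 84 · 64 · (-1) = -5376.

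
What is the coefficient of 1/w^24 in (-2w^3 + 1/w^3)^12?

General term: C(12,j)·(-2w^3)^j·(1/w^3)^(12-j), with w-exponent 3j − 3(12−j) = 6j − 36.
Set 6j − 36 = -24: j = 2.
C(12,2) = 66; (-2)^2 = 4; 1^10 = 1.
Coefficient = 66 · 4 · 1 = 264.

264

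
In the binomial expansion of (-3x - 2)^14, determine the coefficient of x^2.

3354624

The general term is C(14,j)·(-3x)^j·(-2)^(14-j); the x^2 term has j = 2.
C(14,2) = 91.
Coefficient = C(14,2) · (-3)^2 · (-2)^12 = 91 · 9 · 4096 = 3354624.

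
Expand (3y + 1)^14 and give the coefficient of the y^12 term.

The general term is C(14,j)·(3y)^j·(1)^(14-j); the y^12 term has j = 12.
C(14,12) = 91.
Coefficient = C(14,12) · 3^12 = 91 · 531441 = 48361131.

48361131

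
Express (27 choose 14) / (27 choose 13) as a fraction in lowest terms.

C(n,k+1)/C(n,k) = (n−k)/(k+1) = (27−13)/(13+1) = 14/14 = 1.

1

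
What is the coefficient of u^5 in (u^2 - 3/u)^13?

-3752892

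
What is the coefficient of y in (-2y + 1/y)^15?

General term: C(15,j)·(-2y)^j·(1/y)^(15-j), with y-exponent 1j − 1(15−j) = 2j − 15.
Set 2j − 15 = 1: j = 8.
C(15,8) = 6435; (-2)^8 = 256; 1^7 = 1.
Coefficient = 6435 · 256 · 1 = 1647360.

1647360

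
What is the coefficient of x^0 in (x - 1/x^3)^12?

-220

General term: C(12,j)·(x)^j·(-1/x^3)^(12-j), with x-exponent 1j − 3(12−j) = 4j − 36.
Set 4j − 36 = 0: j = 9.
C(12,9) = 220; 1^9 = 1; (-1)^3 = -1.
Coefficient = 220 · 1 · (-1) = -220.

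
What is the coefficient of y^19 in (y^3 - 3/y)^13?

General term: C(13,j)·(y^3)^j·(-3/y)^(13-j), with y-exponent 3j − 1(13−j) = 4j − 13.
Set 4j − 13 = 19: j = 8.
C(13,8) = 1287; 1^8 = 1; (-3)^5 = -243.
Coefficient = 1287 · 1 · (-243) = -312741.

-312741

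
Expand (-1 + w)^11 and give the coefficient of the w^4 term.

The general term is C(11,j)·(-1)^j·(w)^(11-j); the w^4 term has j = 7.
C(11,7) = 330.
Coefficient = C(11,7) · (-1)^7 = 330 · (-1) = -330.

-330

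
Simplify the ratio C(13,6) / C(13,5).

4/3

C(n,k+1)/C(n,k) = (n−k)/(k+1) = (13−5)/(5+1) = 8/6 = 4/3.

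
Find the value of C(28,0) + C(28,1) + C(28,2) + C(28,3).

1 + 28 + 378 + 3276 = 3683.

3683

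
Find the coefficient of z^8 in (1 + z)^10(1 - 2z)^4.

Coefficient of z^8 = Σ_{j} C(10,j)·1^j·C(4,8-j)·(-2)^(8-j) for j from 4 to 8.
= 3360 + (-8064) + 5040 + (-960) + 45 = -579.

-579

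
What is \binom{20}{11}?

167960

C(20,11) = C(20,9) by symmetry.
C(20,9) = (20·19·18·17·16·15·14·13·12) / 9! = 60949324800 / 362880 = 167960.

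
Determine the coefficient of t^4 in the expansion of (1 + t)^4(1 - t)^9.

-29

Coefficient of t^4 = Σ_{j} C(4,j)·1^j·C(9,4-j)·(-1)^(4-j) for j from 0 to 4.
= 126 + (-336) + 216 + (-36) + 1 = -29.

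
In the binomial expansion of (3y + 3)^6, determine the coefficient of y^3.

14580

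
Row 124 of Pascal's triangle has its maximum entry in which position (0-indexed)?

62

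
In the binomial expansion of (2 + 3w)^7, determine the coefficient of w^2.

The general term is C(7,j)·(2)^j·(3w)^(7-j); the w^2 term has j = 5.
C(7,5) = 21.
Coefficient = C(7,5) · 2^5 · 3^2 = 21 · 32 · 9 = 6048.

6048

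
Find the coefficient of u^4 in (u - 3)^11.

The general term is C(11,j)·(u)^j·(-3)^(11-j); the u^4 term has j = 4.
C(11,4) = 330.
Coefficient = C(11,4) · (-3)^7 = 330 · (-2187) = -721710.

-721710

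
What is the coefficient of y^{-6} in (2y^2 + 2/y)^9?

4608

General term: C(9,j)·(2y^2)^j·(2/y)^(9-j), with y-exponent 2j − 1(9−j) = 3j − 9.
Set 3j − 9 = -6: j = 1.
C(9,1) = 9; 2^1 = 2; 2^8 = 256.
Coefficient = 9 · 2 · 256 = 4608.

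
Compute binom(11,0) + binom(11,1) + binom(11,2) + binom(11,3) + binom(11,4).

1 + 11 + 55 + 165 + 330 = 562.

562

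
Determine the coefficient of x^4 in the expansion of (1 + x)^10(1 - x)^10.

45

Coefficient of x^4 = Σ_{j} C(10,j)·1^j·C(10,4-j)·(-1)^(4-j) for j from 0 to 4.
= 210 + (-1200) + 2025 + (-1200) + 210 = 45.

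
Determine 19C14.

11628

C(19,14) = C(19,5) by symmetry.
C(19,5) = (19·18·17·16·15) / 5! = 1395360 / 120 = 11628.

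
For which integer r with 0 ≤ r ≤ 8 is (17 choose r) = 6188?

5

C(17,r) increases on 0 ≤ r ≤ 8. C(17,4) = 2380 and C(17,5) = 6188, so r = 5.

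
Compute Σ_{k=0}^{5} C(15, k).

1 + 15 + 105 + 455 + 1365 + 3003 = 4944.

4944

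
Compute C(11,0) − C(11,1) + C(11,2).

The partial alternating sum Σ_{k=0}^{2} (−1)^k C(11,k) = (−1)^2 C(10,2) = 45.

45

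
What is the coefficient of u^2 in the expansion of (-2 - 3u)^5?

The general term is C(5,j)·(-2)^j·(-3u)^(5-j); the u^2 term has j = 3.
C(5,3) = 10.
Coefficient = C(5,3) · (-2)^3 · (-3)^2 = 10 · (-8) · 9 = -720.

-720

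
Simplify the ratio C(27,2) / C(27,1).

C(n,k+1)/C(n,k) = (n−k)/(k+1) = (27−1)/(1+1) = 26/2 = 13.

13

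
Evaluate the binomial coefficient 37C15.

9364199760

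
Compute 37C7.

C(37,7) = (37·36·35·34·33·32·31) / 7! = 51889178880 / 5040 = 10295472.

10295472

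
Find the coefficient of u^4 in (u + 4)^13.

187432960

The general term is C(13,j)·(u)^j·(4)^(13-j); the u^4 term has j = 4.
C(13,4) = 715.
Coefficient = C(13,4) · 4^9 = 715 · 262144 = 187432960.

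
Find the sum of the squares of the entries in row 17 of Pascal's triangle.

By Vandermonde's identity, Σ C(17,r)² = C(34,17) = 2333606220.

2333606220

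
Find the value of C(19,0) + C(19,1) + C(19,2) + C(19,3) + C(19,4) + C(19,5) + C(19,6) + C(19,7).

94184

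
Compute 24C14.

C(24,14) = C(24,10) by symmetry.
C(24,10) = (24·23·22·21·20·19·18·17·16·15) / 10! = 7117005772800 / 3628800 = 1961256.

1961256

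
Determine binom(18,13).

8568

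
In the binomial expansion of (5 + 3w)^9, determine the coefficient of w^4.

31893750

The general term is C(9,j)·(5)^j·(3w)^(9-j); the w^4 term has j = 5.
C(9,5) = 126.
Coefficient = C(9,5) · 5^5 · 3^4 = 126 · 3125 · 81 = 31893750.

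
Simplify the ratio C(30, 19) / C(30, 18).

12/19

C(n,k+1)/C(n,k) = (n−k)/(k+1) = (30−18)/(18+1) = 12/19.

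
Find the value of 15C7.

C(15,7) = (15·14·13·12·11·10·9) / 7! = 32432400 / 5040 = 6435.

6435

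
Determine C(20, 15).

15504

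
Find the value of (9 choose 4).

126

C(9,4) = (9·8·7·6) / 4! = 3024 / 24 = 126.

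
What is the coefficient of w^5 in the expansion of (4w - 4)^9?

33030144

The general term is C(9,j)·(4w)^j·(-4)^(9-j); the w^5 term has j = 5.
C(9,5) = 126.
Coefficient = C(9,5) · 4^5 · (-4)^4 = 126 · 1024 · 256 = 33030144.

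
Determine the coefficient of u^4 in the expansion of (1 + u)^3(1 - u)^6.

-6

Coefficient of u^4 = Σ_{j} C(3,j)·1^j·C(6,4-j)·(-1)^(4-j) for j from 0 to 3.
= 15 + (-60) + 45 + (-6) = -6.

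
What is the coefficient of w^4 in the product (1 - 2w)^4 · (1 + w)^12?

-49

Coefficient of w^4 = Σ_{j} C(4,j)·(-2)^j·C(12,4-j)·1^(4-j) for j from 0 to 4.
= 495 + (-1760) + 1584 + (-384) + 16 = -49.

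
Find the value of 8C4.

70

C(8,4) = (8·7·6·5) / 4! = 1680 / 24 = 70.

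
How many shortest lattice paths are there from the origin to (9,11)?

167960

Each path is a sequence of 20 steps with 9 rights: C(20,9) = 167960.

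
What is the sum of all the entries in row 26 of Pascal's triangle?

67108864

The entries of row 26 sum to 2^26 = 67108864.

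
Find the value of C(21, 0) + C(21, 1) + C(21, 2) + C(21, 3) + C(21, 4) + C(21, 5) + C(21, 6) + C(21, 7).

198440

1 + 21 + 210 + 1330 + 5985 + 20349 + 54264 + 116280 = 198440.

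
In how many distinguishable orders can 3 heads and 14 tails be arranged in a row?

680

Choose positions for the heads: C(17,3) = 680.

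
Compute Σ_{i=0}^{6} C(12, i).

1 + 12 + 66 + 220 + 495 + 792 + 924 = 2510.

2510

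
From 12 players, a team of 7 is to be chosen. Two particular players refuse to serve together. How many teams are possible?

All 7-subsets: C(12,7) = 792. Those containing both fixed elements: C(10,5) = 252.
792 − 252 = 540.

540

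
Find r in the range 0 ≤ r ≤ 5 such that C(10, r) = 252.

5

C(10,r) increases on 0 ≤ r ≤ 5. C(10,4) = 210 and C(10,5) = 252, so r = 5.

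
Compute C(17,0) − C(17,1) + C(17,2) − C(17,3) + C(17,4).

The partial alternating sum Σ_{k=0}^{4} (−1)^k C(17,k) = (−1)^4 C(16,4) = 1820.

1820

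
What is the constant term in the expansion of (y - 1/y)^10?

General term: C(10,j)·(y)^j·(-1/y)^(10-j), with y-exponent 1j − 1(10−j) = 2j − 10.
Set 2j − 10 = 0: j = 5.
C(10,5) = 252; 1^5 = 1; (-1)^5 = -1.
Coefficient = 252 · 1 · (-1) = -252.

-252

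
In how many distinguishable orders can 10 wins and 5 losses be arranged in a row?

Choose positions for the wins: C(15,10) = 3003.

3003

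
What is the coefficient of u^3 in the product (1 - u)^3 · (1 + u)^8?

-5

Coefficient of u^3 = Σ_{j} C(3,j)·(-1)^j·C(8,3-j)·1^(3-j) for j from 0 to 3.
= 56 + (-84) + 24 + (-1) = -5.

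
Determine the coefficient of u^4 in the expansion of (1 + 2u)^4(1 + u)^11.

3338

Coefficient of u^4 = Σ_{j} C(4,j)·2^j·C(11,4-j)·1^(4-j) for j from 0 to 4.
= 330 + 1320 + 1320 + 352 + 16 = 3338.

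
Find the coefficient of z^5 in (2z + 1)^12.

The general term is C(12,j)·(2z)^j·(1)^(12-j); the z^5 term has j = 5.
C(12,5) = 792.
Coefficient = C(12,5) · 2^5 = 792 · 32 = 25344.

25344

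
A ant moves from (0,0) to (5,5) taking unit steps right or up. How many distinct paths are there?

252

Each path is a sequence of 10 steps with 5 rights: C(10,5) = 252.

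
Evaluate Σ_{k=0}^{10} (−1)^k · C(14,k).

The partial alternating sum Σ_{k=0}^{10} (−1)^k C(14,k) = (−1)^10 C(13,10) = 286.

286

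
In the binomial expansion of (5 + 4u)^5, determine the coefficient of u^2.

20000

The general term is C(5,j)·(5)^j·(4u)^(5-j); the u^2 term has j = 3.
C(5,3) = 10.
Coefficient = C(5,3) · 5^3 · 4^2 = 10 · 125 · 16 = 20000.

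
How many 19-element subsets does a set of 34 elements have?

C(34,19) = C(34,15) by symmetry.
C(34,15) = (34·33·32·31·30·29·28·27·26·25·24·23·22·21·20) / 15! = 2427001153744527360000 / 1307674368000 = 1855967520.

1855967520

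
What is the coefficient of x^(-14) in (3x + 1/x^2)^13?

57915

General term: C(13,j)·(3x)^j·(1/x^2)^(13-j), with x-exponent 1j − 2(13−j) = 3j − 26.
Set 3j − 26 = -14: j = 4.
C(13,4) = 715; 3^4 = 81; 1^9 = 1.
Coefficient = 715 · 81 · 1 = 57915.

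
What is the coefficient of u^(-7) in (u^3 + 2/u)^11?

11264

General term: C(11,j)·(u^3)^j·(2/u)^(11-j), with u-exponent 3j − 1(11−j) = 4j − 11.
Set 4j − 11 = -7: j = 1.
C(11,1) = 11; 1^1 = 1; 2^10 = 1024.
Coefficient = 11 · 1 · 1024 = 11264.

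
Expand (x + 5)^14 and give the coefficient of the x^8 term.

46921875

The general term is C(14,j)·(x)^j·(5)^(14-j); the x^8 term has j = 8.
C(14,8) = 3003.
Coefficient = C(14,8) · 5^6 = 3003 · 15625 = 46921875.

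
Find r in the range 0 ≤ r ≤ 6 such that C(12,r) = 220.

3

C(12,r) increases on 0 ≤ r ≤ 6. C(12,2) = 66 and C(12,3) = 220, so r = 3.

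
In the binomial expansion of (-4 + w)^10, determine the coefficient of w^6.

The general term is C(10,j)·(-4)^j·(w)^(10-j); the w^6 term has j = 4.
C(10,4) = 210.
Coefficient = C(10,4) · (-4)^4 = 210 · 256 = 53760.

53760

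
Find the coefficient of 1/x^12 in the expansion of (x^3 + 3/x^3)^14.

General term: C(14,j)·(x^3)^j·(3/x^3)^(14-j), with x-exponent 3j − 3(14−j) = 6j − 42.
Set 6j − 42 = -12: j = 5.
C(14,5) = 2002; 1^5 = 1; 3^9 = 19683.
Coefficient = 2002 · 1 · 19683 = 39405366.

39405366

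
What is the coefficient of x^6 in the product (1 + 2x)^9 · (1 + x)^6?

75517

Coefficient of x^6 = Σ_{j} C(9,j)·2^j·C(6,6-j)·1^(6-j) for j from 0 to 6.
= 1 + 108 + 2160 + 13440 + 30240 + 24192 + 5376 = 75517.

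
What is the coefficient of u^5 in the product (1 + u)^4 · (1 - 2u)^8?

Coefficient of u^5 = Σ_{j} C(4,j)·1^j·C(8,5-j)·(-2)^(5-j) for j from 0 to 4.
= (-1792) + 4480 + (-2688) + 448 + (-16) = 432.

432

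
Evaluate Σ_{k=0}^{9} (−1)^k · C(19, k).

The partial alternating sum Σ_{k=0}^{9} (−1)^k C(19,k) = (−1)^9 C(18,9) = -48620.

-48620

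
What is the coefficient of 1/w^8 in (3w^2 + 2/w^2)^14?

General term: C(14,j)·(3w^2)^j·(2/w^2)^(14-j), with w-exponent 2j − 2(14−j) = 4j − 28.
Set 4j − 28 = -8: j = 5.
C(14,5) = 2002; 3^5 = 243; 2^9 = 512.
Coefficient = 2002 · 243 · 512 = 249080832.

249080832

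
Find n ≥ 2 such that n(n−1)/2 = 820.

n(n−1)/2 = 820 ⇒ n(n−1) = 1640. Since 41·40 = 1640, n = 41.

41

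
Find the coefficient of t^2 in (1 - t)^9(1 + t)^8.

Coefficient of t^2 = Σ_{j} C(9,j)·(-1)^j·C(8,2-j)·1^(2-j) for j from 0 to 2.
= 28 + (-72) + 36 = -8.

-8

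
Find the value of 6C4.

15

C(6,4) = C(6,2) by symmetry.
C(6,2) = (6·5) / 2! = 30 / 2 = 15.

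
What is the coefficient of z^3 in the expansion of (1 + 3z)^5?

The general term is C(5,j)·(1)^j·(3z)^(5-j); the z^3 term has j = 2.
C(5,2) = 10.
Coefficient = C(5,2) · 3^3 = 10 · 27 = 270.

270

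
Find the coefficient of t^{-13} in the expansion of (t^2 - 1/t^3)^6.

-6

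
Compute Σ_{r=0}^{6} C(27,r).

1 + 27 + 351 + 2925 + 17550 + 80730 + 296010 = 397594.

397594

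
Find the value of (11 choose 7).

C(11,7) = C(11,4) by symmetry.
C(11,4) = (11·10·9·8) / 4! = 7920 / 24 = 330.

330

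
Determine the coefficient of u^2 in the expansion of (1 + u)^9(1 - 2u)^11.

58

Coefficient of u^2 = Σ_{j} C(9,j)·1^j·C(11,2-j)·(-2)^(2-j) for j from 0 to 2.
= 220 + (-198) + 36 = 58.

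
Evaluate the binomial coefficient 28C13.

37442160

C(28,13) = (28·27·26·25·24·23·22·21·20·19·18·17·16) / 13! = 233153109116928000 / 6227020800 = 37442160.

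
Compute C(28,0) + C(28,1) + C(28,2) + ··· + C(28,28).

Setting x = 1 in (1+x)^28 gives Σ C(28,k) = 2^28 = 268435456.

268435456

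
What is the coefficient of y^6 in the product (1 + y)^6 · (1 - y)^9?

Coefficient of y^6 = Σ_{j} C(6,j)·1^j·C(9,6-j)·(-1)^(6-j) for j from 0 to 6.
= 84 + (-756) + 1890 + (-1680) + 540 + (-54) + 1 = 25.

25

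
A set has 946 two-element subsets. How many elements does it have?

44

n(n−1)/2 = 946 ⇒ n(n−1) = 1892. Since 44·43 = 1892, n = 44.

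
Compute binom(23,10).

1144066

C(23,10) = (23·22·21·20·19·18·17·16·15·14) / 10! = 4151586700800 / 3628800 = 1144066.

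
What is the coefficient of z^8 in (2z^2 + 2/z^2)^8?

General term: C(8,j)·(2z^2)^j·(2/z^2)^(8-j), with z-exponent 2j − 2(8−j) = 4j − 16.
Set 4j − 16 = 8: j = 6.
C(8,6) = 28; 2^6 = 64; 2^2 = 4.
Coefficient = 28 · 64 · 4 = 7168.

7168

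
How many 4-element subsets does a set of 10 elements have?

C(10,4) = (10·9·8·7) / 4! = 5040 / 24 = 210.

210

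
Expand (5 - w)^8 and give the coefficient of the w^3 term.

The general term is C(8,j)·(5)^j·(-w)^(8-j); the w^3 term has j = 5.
C(8,5) = 56.
Coefficient = C(8,5) · 5^5 · (-1)^3 = 56 · 3125 · (-1) = -175000.

-175000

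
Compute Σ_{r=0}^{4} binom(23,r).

10903

1 + 23 + 253 + 1771 + 8855 = 10903.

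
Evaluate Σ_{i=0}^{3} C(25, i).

1 + 25 + 300 + 2300 = 2626.

2626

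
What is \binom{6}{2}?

15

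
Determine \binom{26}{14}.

9657700

C(26,14) = C(26,12) by symmetry.
C(26,12) = (26·25·24·23·22·21·20·19·18·17·16·15) / 12! = 4626053752320000 / 479001600 = 9657700.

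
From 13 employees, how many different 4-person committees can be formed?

715

This is C(13,4) = 715.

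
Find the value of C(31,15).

300540195

C(31,15) = (31·30·29·28·27·26·25·24·23·22·21·20·19·18·17) / 15! = 393008709555221760000 / 1307674368000 = 300540195.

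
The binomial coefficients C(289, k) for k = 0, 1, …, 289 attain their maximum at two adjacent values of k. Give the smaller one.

144

For odd n = 289, C(289,k) peaks at k = (n−1)/2 and (n+1)/2; the smaller is 144.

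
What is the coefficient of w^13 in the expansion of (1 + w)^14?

14

The general term is C(14,j)·(1)^j·(w)^(14-j); the w^13 term has j = 1.
C(14,1) = 14.
Coefficient = C(14,1) = 14.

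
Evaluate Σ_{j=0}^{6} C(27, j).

1 + 27 + 351 + 2925 + 17550 + 80730 + 296010 = 397594.

397594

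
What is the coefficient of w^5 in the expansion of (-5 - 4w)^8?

7168000

The general term is C(8,j)·(-5)^j·(-4w)^(8-j); the w^5 term has j = 3.
C(8,3) = 56.
Coefficient = C(8,3) · (-5)^3 · (-4)^5 = 56 · (-125) · (-1024) = 7168000.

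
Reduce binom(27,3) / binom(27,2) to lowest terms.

C(n,k+1)/C(n,k) = (n−k)/(k+1) = (27−2)/(2+1) = 25/3.

25/3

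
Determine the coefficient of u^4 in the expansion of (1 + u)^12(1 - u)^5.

Coefficient of u^4 = Σ_{j} C(12,j)·1^j·C(5,4-j)·(-1)^(4-j) for j from 0 to 4.
= 5 + (-120) + 660 + (-1100) + 495 = -60.

-60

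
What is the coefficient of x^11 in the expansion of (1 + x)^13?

The general term is C(13,j)·(1)^j·(x)^(13-j); the x^11 term has j = 2.
C(13,2) = 78.
Coefficient = C(13,2) = 78.

78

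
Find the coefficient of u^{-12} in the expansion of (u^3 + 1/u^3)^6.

General term: C(6,j)·(u^3)^j·(1/u^3)^(6-j), with u-exponent 3j − 3(6−j) = 6j − 18.
Set 6j − 18 = -12: j = 1.
C(6,1) = 6; 1^1 = 1; 1^5 = 1.
Coefficient = 6 · 1 · 1 = 6.

6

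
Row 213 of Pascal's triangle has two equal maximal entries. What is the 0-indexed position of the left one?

106

For odd n = 213, C(213,j) peaks at j = (n−1)/2 and (n+1)/2; the lower is 106.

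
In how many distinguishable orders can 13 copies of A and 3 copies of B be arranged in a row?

Choose positions for the A's: C(16,13) = 560.

560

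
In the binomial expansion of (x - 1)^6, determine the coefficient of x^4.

15

The general term is C(6,j)·(x)^j·(-1)^(6-j); the x^4 term has j = 4.
C(6,4) = 15.
Coefficient = C(6,4) = 15.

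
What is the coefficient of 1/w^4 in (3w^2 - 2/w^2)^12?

General term: C(12,j)·(3w^2)^j·(-2/w^2)^(12-j), with w-exponent 2j − 2(12−j) = 4j − 24.
Set 4j − 24 = -4: j = 5.
C(12,5) = 792; 3^5 = 243; (-2)^7 = -128.
Coefficient = 792 · 243 · (-128) = -24634368.

-24634368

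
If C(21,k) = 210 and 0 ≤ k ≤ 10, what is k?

2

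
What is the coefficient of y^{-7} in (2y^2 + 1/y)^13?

312

General term: C(13,j)·(2y^2)^j·(1/y)^(13-j), with y-exponent 2j − 1(13−j) = 3j − 13.
Set 3j − 13 = -7: j = 2.
C(13,2) = 78; 2^2 = 4; 1^11 = 1.
Coefficient = 78 · 4 · 1 = 312.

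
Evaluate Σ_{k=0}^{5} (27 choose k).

1 + 27 + 351 + 2925 + 17550 + 80730 = 101584.

101584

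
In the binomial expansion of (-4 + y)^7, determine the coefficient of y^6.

-28

The general term is C(7,j)·(-4)^j·(y)^(7-j); the y^6 term has j = 1.
C(7,1) = 7.
Coefficient = C(7,1) · (-4)^1 = 7 · (-4) = -28.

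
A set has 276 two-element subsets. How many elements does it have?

n(n−1)/2 = 276 ⇒ n(n−1) = 552. Since 24·23 = 552, n = 24.

24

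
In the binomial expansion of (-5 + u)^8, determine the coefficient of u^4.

43750

The general term is C(8,j)·(-5)^j·(u)^(8-j); the u^4 term has j = 4.
C(8,4) = 70.
Coefficient = C(8,4) · (-5)^4 = 70 · 625 = 43750.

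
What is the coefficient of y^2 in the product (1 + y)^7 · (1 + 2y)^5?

Coefficient of y^2 = Σ_{j} C(7,j)·1^j·C(5,2-j)·2^(2-j) for j from 0 to 2.
= 40 + 70 + 21 = 131.

131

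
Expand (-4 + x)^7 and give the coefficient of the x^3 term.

8960

The general term is C(7,j)·(-4)^j·(x)^(7-j); the x^3 term has j = 4.
C(7,4) = 35.
Coefficient = C(7,4) · (-4)^4 = 35 · 256 = 8960.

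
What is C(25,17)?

1081575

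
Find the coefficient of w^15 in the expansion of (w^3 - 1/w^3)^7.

-7

General term: C(7,j)·(w^3)^j·(-1/w^3)^(7-j), with w-exponent 3j − 3(7−j) = 6j − 21.
Set 6j − 21 = 15: j = 6.
C(7,6) = 7; 1^6 = 1; (-1)^1 = -1.
Coefficient = 7 · 1 · (-1) = -7.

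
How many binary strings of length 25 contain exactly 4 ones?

Choose the 4 positions: C(25,4) = 12650.

12650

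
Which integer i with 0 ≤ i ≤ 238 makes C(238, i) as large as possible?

119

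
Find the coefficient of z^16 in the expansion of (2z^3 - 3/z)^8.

General term: C(8,j)·(2z^3)^j·(-3/z)^(8-j), with z-exponent 3j − 1(8−j) = 4j − 8.
Set 4j − 8 = 16: j = 6.
C(8,6) = 28; 2^6 = 64; (-3)^2 = 9.
Coefficient = 28 · 64 · 9 = 16128.

16128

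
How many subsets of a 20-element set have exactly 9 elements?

167960

Choose the 9 positions: C(20,9) = 167960.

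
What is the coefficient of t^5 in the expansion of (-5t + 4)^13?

-263577600000

The general term is C(13,j)·(-5t)^j·(4)^(13-j); the t^5 term has j = 5.
C(13,5) = 1287.
Coefficient = C(13,5) · (-5)^5 · 4^8 = 1287 · (-3125) · 65536 = -263577600000.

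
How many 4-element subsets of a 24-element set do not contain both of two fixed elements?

All 4-subsets: C(24,4) = 10626. Those containing both fixed elements: C(22,2) = 231.
10626 − 231 = 10395.

10395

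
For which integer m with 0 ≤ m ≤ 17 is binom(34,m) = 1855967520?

C(34,m) increases on 0 ≤ m ≤ 17. C(34,14) = 1391975640 and C(34,15) = 1855967520, so m = 15.

15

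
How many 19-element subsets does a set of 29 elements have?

20030010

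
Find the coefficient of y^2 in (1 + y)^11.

The general term is C(11,j)·(1)^j·(y)^(11-j); the y^2 term has j = 9.
C(11,9) = 55.
Coefficient = C(11,9) = 55.

55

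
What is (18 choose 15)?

C(18,15) = C(18,3) by symmetry.
C(18,3) = (18·17·16) / 3! = 4896 / 6 = 816.

816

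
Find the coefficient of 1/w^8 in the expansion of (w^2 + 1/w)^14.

91

General term: C(14,j)·(w^2)^j·(1/w)^(14-j), with w-exponent 2j − 1(14−j) = 3j − 14.
Set 3j − 14 = -8: j = 2.
C(14,2) = 91; 1^2 = 1; 1^12 = 1.
Coefficient = 91 · 1 · 1 = 91.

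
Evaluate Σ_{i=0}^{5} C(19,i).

16664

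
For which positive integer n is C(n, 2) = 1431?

54

n(n−1)/2 = 1431 ⇒ n(n−1) = 2862. Since 54·53 = 2862, n = 54.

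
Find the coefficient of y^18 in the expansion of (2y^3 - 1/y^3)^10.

11520

General term: C(10,j)·(2y^3)^j·(-1/y^3)^(10-j), with y-exponent 3j − 3(10−j) = 6j − 30.
Set 6j − 30 = 18: j = 8.
C(10,8) = 45; 2^8 = 256; (-1)^2 = 1.
Coefficient = 45 · 256 · 1 = 11520.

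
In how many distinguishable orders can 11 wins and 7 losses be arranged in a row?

Choose positions for the wins: C(18,11) = 31824.

31824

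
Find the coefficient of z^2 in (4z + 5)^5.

20000

The general term is C(5,j)·(4z)^j·(5)^(5-j); the z^2 term has j = 2.
C(5,2) = 10.
Coefficient = C(5,2) · 4^2 · 5^3 = 10 · 16 · 125 = 20000.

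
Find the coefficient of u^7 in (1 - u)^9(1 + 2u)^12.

6732

Coefficient of u^7 = Σ_{j} C(9,j)·(-1)^j·C(12,7-j)·2^(7-j) for j from 0 to 7.
= 101376 + (-532224) + 912384 + (-665280) + 221760 + (-33264) + 2016 + (-36) = 6732.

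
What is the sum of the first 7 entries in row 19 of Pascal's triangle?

43796

1 + 19 + 171 + 969 + 3876 + 11628 + 27132 = 43796.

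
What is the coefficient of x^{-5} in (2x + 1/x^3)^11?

General term: C(11,j)·(2x)^j·(1/x^3)^(11-j), with x-exponent 1j − 3(11−j) = 4j − 33.
Set 4j − 33 = -5: j = 7.
C(11,7) = 330; 2^7 = 128; 1^4 = 1.
Coefficient = 330 · 128 · 1 = 42240.

42240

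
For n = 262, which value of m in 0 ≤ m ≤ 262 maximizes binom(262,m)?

C(262,m) is maximized at m = 262/2 = 131.

131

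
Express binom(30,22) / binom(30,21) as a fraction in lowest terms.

C(n,k+1)/C(n,k) = (n−k)/(k+1) = (30−21)/(21+1) = 9/22.

9/22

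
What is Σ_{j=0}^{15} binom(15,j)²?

By Vandermonde's identity, Σ C(15,j)² = C(30,15) = 155117520.

155117520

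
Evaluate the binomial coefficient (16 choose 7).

C(16,7) = (16·15·14·13·12·11·10) / 7! = 57657600 / 5040 = 11440.

11440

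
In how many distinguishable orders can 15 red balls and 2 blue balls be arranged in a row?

136

Choose positions for the red balls: C(17,15) = 136.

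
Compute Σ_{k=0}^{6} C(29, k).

621616

1 + 29 + 406 + 3654 + 23751 + 118755 + 475020 = 621616.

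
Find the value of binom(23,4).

8855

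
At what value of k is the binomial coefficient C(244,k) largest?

122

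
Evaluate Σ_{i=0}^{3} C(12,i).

299

1 + 12 + 66 + 220 = 299.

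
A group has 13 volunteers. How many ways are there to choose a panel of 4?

715

This is C(13,4) = 715.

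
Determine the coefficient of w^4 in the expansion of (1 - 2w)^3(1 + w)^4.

Coefficient of w^4 = Σ_{j} C(3,j)·(-2)^j·C(4,4-j)·1^(4-j) for j from 0 to 3.
= 1 + (-24) + 72 + (-32) = 17.

17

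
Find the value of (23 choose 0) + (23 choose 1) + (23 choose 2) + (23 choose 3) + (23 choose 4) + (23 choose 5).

44552

1 + 23 + 253 + 1771 + 8855 + 33649 = 44552.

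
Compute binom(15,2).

105

C(15,2) = (15·14) / 2! = 210 / 2 = 105.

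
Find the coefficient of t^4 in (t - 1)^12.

495

The general term is C(12,j)·(t)^j·(-1)^(12-j); the t^4 term has j = 4.
C(12,4) = 495.
Coefficient = C(12,4) = 495.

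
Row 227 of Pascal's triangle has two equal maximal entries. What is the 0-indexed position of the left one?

For odd n = 227, C(227,m) peaks at m = (n−1)/2 and (n+1)/2; the lower is 113.

113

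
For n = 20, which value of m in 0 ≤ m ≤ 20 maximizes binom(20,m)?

C(20,m) is maximized at m = 20/2 = 10.

10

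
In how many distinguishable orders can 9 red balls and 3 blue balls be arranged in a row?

Choose positions for the red balls: C(12,9) = 220.

220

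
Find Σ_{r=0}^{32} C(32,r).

4294967296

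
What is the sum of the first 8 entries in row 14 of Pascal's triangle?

9908

1 + 14 + 91 + 364 + 1001 + 2002 + 3003 + 3432 = 9908.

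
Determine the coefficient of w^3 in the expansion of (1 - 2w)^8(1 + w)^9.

Coefficient of w^3 = Σ_{j} C(8,j)·(-2)^j·C(9,3-j)·1^(3-j) for j from 0 to 3.
= 84 + (-576) + 1008 + (-448) = 68.

68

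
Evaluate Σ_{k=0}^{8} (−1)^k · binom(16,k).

The partial alternating sum Σ_{k=0}^{8} (−1)^k C(16,k) = (−1)^8 C(15,8) = 6435.

6435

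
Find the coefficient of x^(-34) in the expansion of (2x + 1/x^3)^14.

364

General term: C(14,j)·(2x)^j·(1/x^3)^(14-j), with x-exponent 1j − 3(14−j) = 4j − 42.
Set 4j − 42 = -34: j = 2.
C(14,2) = 91; 2^2 = 4; 1^12 = 1.
Coefficient = 91 · 4 · 1 = 364.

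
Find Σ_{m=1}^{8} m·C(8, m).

Differentiating (1+x)^8 and setting x=1: Σ m·C(8,m) = 8·2^7 = 1024.

1024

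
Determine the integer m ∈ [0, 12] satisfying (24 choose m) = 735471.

C(24,m) increases on 0 ≤ m ≤ 12. C(24,7) = 346104 and C(24,8) = 735471, so m = 8.

8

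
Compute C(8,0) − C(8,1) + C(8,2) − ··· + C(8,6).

7

The partial alternating sum Σ_{k=0}^{6} (−1)^k C(8,k) = (−1)^6 C(7,6) = 7.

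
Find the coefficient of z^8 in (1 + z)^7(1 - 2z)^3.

-90

Coefficient of z^8 = Σ_{j} C(7,j)·1^j·C(3,8-j)·(-2)^(8-j) for j from 5 to 7.
= (-168) + 84 + (-6) = -90.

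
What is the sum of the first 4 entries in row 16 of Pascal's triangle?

1 + 16 + 120 + 560 = 697.

697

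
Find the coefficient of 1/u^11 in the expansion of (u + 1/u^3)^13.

General term: C(13,j)·(u)^j·(1/u^3)^(13-j), with u-exponent 1j − 3(13−j) = 4j − 39.
Set 4j − 39 = -11: j = 7.
C(13,7) = 1716; 1^7 = 1; 1^6 = 1.
Coefficient = 1716 · 1 · 1 = 1716.

1716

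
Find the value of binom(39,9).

211915132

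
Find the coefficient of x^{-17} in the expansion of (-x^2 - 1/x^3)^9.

-36

General term: C(9,j)·(-x^2)^j·(-1/x^3)^(9-j), with x-exponent 2j − 3(9−j) = 5j − 27.
Set 5j − 27 = -17: j = 2.
C(9,2) = 36; (-1)^2 = 1; (-1)^7 = -1.
Coefficient = 36 · 1 · (-1) = -36.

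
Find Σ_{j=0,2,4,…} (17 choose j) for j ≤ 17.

65536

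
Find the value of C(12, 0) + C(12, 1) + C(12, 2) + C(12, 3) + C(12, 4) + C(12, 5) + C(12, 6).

2510

1 + 12 + 66 + 220 + 495 + 792 + 924 = 2510.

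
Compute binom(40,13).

C(40,13) = (40·39·38·37·36·35·34·33·32·31·30·29·28) / 13! = 74931129164795904000 / 6227020800 = 12033222880.

12033222880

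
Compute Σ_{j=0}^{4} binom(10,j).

1 + 10 + 45 + 120 + 210 = 386.

386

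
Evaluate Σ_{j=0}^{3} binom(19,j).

1160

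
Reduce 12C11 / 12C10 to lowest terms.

C(n,k+1)/C(n,k) = (n−k)/(k+1) = (12−10)/(10+1) = 2/11.

2/11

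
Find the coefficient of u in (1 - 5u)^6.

The general term is C(6,j)·(1)^j·(-5u)^(6-j); the u^1 term has j = 5.
C(6,5) = 6.
Coefficient = C(6,5) · (-5)^1 = 6 · (-5) = -30.

-30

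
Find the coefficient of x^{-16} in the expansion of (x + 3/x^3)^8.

20412

General term: C(8,j)·(x)^j·(3/x^3)^(8-j), with x-exponent 1j − 3(8−j) = 4j − 24.
Set 4j − 24 = -16: j = 2.
C(8,2) = 28; 1^2 = 1; 3^6 = 729.
Coefficient = 28 · 1 · 729 = 20412.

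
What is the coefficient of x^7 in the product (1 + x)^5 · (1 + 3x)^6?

Coefficient of x^7 = Σ_{j} C(5,j)·1^j·C(6,7-j)·3^(7-j) for j from 1 to 5.
= 3645 + 14580 + 12150 + 2700 + 135 = 33210.

33210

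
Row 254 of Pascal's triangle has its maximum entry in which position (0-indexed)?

127

C(254,i) is maximized at i = 254/2 = 127.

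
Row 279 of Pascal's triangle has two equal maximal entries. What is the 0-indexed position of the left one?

For odd n = 279, C(279,k) peaks at k = (n−1)/2 and (n+1)/2; the lesser is 139.

139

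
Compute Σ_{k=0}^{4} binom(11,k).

1 + 11 + 55 + 165 + 330 = 562.

562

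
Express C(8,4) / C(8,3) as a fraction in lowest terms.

C(n,k+1)/C(n,k) = (n−k)/(k+1) = (8−3)/(3+1) = 5/4.

5/4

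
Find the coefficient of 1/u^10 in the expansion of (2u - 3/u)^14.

General term: C(14,j)·(2u)^j·(-3/u)^(14-j), with u-exponent 1j − 1(14−j) = 2j − 14.
Set 2j − 14 = -10: j = 2.
C(14,2) = 91; 2^2 = 4; (-3)^12 = 531441.
Coefficient = 91 · 4 · 531441 = 193444524.

193444524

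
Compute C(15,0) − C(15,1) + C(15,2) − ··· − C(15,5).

The partial alternating sum Σ_{k=0}^{5} (−1)^k C(15,k) = (−1)^5 C(14,5) = -2002.

-2002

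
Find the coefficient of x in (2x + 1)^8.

The general term is C(8,j)·(2x)^j·(1)^(8-j); the x^1 term has j = 1.
C(8,1) = 8.
Coefficient = C(8,1) · 2^1 = 8 · 2 = 16.

16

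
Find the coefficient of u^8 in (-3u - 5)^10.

7381125

The general term is C(10,j)·(-3u)^j·(-5)^(10-j); the u^8 term has j = 8.
C(10,8) = 45.
Coefficient = C(10,8) · (-3)^8 · (-5)^2 = 45 · 6561 · 25 = 7381125.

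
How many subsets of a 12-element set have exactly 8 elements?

495

Choose the 8 positions: C(12,8) = 495.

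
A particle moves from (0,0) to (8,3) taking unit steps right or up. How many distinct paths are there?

Each path is a sequence of 11 steps with 8 rights: C(11,8) = 165.

165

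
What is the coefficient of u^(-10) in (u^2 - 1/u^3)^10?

General term: C(10,j)·(u^2)^j·(-1/u^3)^(10-j), with u-exponent 2j − 3(10−j) = 5j − 30.
Set 5j − 30 = -10: j = 4.
C(10,4) = 210; 1^4 = 1; (-1)^6 = 1.
Coefficient = 210 · 1 · 1 = 210.

210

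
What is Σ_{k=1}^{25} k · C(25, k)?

419430400

Since k·C(25,k) = 25·C(24,k−1), the sum is 25·2^24 = 25·16777216 = 419430400.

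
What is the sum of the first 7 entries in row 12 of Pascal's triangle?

2510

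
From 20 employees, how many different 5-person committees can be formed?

15504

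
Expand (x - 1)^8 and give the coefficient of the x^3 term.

The general term is C(8,j)·(x)^j·(-1)^(8-j); the x^3 term has j = 3.
C(8,3) = 56.
Coefficient = C(8,3) · (-1)^5 = 56 · (-1) = -56.

-56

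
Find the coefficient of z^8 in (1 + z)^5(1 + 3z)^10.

3838995

Coefficient of z^8 = Σ_{j} C(5,j)·1^j·C(10,8-j)·3^(8-j) for j from 0 to 5.
= 295245 + 1312200 + 1530900 + 612360 + 85050 + 3240 = 3838995.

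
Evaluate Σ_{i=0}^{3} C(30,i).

4526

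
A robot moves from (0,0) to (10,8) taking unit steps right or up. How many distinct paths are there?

Each path is a sequence of 18 steps with 10 rights: C(18,10) = 43758.

43758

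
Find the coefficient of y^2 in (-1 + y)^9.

-36

The general term is C(9,j)·(-1)^j·(y)^(9-j); the y^2 term has j = 7.
C(9,7) = 36.
Coefficient = C(9,7) · (-1)^7 = 36 · (-1) = -36.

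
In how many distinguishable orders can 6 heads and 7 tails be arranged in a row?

Choose positions for the heads: C(13,6) = 1716.

1716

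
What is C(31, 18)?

206253075

C(31,18) = C(31,13) by symmetry.
C(31,13) = (31·30·29·28·27·26·25·24·23·22·21·20·19) / 13! = 1284342188088960000 / 6227020800 = 206253075.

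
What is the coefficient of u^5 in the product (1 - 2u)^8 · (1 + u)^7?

21

Coefficient of u^5 = Σ_{j} C(8,j)·(-2)^j·C(7,5-j)·1^(5-j) for j from 0 to 5.
= 21 + (-560) + 3920 + (-9408) + 7840 + (-1792) = 21.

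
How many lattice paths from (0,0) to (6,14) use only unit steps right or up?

Each path is a sequence of 20 steps with 6 rights: C(20,6) = 38760.

38760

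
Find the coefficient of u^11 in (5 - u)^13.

-1950

The general term is C(13,j)·(5)^j·(-u)^(13-j); the u^11 term has j = 2.
C(13,2) = 78.
Coefficient = C(13,2) · 5^2 · (-1)^11 = 78 · 25 · (-1) = -1950.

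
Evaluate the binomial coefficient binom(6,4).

15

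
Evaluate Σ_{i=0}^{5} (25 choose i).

1 + 25 + 300 + 2300 + 12650 + 53130 = 68406.

68406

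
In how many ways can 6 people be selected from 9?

84

This is C(9,6) = 84.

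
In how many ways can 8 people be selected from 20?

This is C(20,8) = 125970.

125970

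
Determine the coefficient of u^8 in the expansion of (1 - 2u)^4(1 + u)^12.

Coefficient of u^8 = Σ_{j} C(4,j)·(-2)^j·C(12,8-j)·1^(8-j) for j from 0 to 4.
= 495 + (-6336) + 22176 + (-25344) + 7920 = -1089.

-1089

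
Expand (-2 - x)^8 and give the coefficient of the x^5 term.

448

The general term is C(8,j)·(-2)^j·(-x)^(8-j); the x^5 term has j = 3.
C(8,3) = 56.
Coefficient = C(8,3) · (-2)^3 · (-1)^5 = 56 · (-8) · (-1) = 448.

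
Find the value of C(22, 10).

C(22,10) = (22·21·20·19·18·17·16·15·14·13) / 10! = 2346549004800 / 3628800 = 646646.

646646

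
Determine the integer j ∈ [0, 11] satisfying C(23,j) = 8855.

C(23,j) increases on 0 ≤ j ≤ 11. C(23,3) = 1771 and C(23,4) = 8855, so j = 4.

4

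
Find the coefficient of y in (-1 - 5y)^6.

30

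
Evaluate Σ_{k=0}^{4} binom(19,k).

1 + 19 + 171 + 969 + 3876 = 5036.

5036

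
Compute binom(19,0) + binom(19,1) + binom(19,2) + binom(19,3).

1 + 19 + 171 + 969 = 1160.

1160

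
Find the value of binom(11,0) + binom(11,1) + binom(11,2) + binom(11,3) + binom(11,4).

1 + 11 + 55 + 165 + 330 = 562.

562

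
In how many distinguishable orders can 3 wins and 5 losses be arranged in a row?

56

Choose positions for the wins: C(8,3) = 56.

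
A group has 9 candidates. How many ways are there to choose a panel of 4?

This is C(9,4) = 126.

126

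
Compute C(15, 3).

455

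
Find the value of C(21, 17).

C(21,17) = C(21,4) by symmetry.
C(21,4) = (21·20·19·18) / 4! = 143640 / 24 = 5985.

5985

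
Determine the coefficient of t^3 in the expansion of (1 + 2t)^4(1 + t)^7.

Coefficient of t^3 = Σ_{j} C(4,j)·2^j·C(7,3-j)·1^(3-j) for j from 0 to 3.
= 35 + 168 + 168 + 32 = 403.

403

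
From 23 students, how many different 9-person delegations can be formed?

This is C(23,9) = 817190.

817190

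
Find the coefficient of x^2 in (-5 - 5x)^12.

16113281250

The general term is C(12,j)·(-5)^j·(-5x)^(12-j); the x^2 term has j = 10.
C(12,10) = 66.
Coefficient = C(12,10) · (-5)^10 · (-5)^2 = 66 · 9765625 · 25 = 16113281250.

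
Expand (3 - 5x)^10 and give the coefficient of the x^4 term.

95681250

The general term is C(10,j)·(3)^j·(-5x)^(10-j); the x^4 term has j = 6.
C(10,6) = 210.
Coefficient = C(10,6) · 3^6 · (-5)^4 = 210 · 729 · 625 = 95681250.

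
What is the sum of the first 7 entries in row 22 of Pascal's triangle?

1 + 22 + 231 + 1540 + 7315 + 26334 + 74613 = 110056.

110056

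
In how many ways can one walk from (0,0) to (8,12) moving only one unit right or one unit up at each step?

125970

Each path is a sequence of 20 steps with 8 rights: C(20,8) = 125970.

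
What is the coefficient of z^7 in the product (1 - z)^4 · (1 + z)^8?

Coefficient of z^7 = Σ_{j} C(4,j)·(-1)^j·C(8,7-j)·1^(7-j) for j from 0 to 4.
= 8 + (-112) + 336 + (-280) + 56 = 8.

8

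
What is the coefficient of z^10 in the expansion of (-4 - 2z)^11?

The general term is C(11,j)·(-4)^j·(-2z)^(11-j); the z^10 term has j = 1.
C(11,1) = 11.
Coefficient = C(11,1) · (-4)^1 · (-2)^10 = 11 · (-4) · 1024 = -45056.

-45056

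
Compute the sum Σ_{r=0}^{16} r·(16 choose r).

524288

Differentiating (1+x)^16 and setting x=1: Σ r·C(16,r) = 16·2^15 = 524288.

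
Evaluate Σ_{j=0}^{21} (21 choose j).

2097152

The entries of row 21 sum to 2^21 = 2097152.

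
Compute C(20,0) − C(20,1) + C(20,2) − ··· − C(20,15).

-3876

The partial alternating sum Σ_{k=0}^{15} (−1)^k C(20,k) = (−1)^15 C(19,15) = -3876.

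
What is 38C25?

5414950296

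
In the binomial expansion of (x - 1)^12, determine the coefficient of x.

-12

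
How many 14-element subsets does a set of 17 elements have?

680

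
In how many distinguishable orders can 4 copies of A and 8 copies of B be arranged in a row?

Choose positions for the A's: C(12,4) = 495.

495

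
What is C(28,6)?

C(28,6) = (28·27·26·25·24·23) / 6! = 271252800 / 720 = 376740.

376740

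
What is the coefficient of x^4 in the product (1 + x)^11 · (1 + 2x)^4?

Coefficient of x^4 = Σ_{j} C(11,j)·1^j·C(4,4-j)·2^(4-j) for j from 0 to 4.
= 16 + 352 + 1320 + 1320 + 330 = 3338.

3338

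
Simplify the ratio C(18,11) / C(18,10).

8/11

C(n,k+1)/C(n,k) = (n−k)/(k+1) = (18−10)/(10+1) = 8/11.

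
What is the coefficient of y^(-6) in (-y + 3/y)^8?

-17496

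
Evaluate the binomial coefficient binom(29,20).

10015005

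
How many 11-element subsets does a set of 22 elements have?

705432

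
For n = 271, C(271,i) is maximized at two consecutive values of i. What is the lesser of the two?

For odd n = 271, C(271,i) peaks at i = (n−1)/2 and (n+1)/2; the lesser is 135.

135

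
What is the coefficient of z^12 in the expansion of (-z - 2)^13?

-26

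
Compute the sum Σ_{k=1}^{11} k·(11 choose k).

11264

Since k·C(11,k) = 11·C(10,k−1), the sum is 11·2^10 = 11·1024 = 11264.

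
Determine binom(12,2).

C(12,2) = (12·11) / 2! = 132 / 2 = 66.

66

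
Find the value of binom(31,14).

265182525

C(31,14) = (31·30·29·28·27·26·25·24·23·22·21·20·19·18) / 14! = 23118159385601280000 / 87178291200 = 265182525.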